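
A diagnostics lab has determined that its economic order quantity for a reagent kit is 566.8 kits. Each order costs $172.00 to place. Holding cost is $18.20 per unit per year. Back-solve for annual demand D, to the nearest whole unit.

Squaring Q* = √(2DS/H) gives Q*² = 2DS/H.
From Q* = √(2DS/H): D = Q*²H / (2S) = 566.8² × 18.2 / (2 × 172) = 16997.014.

D ≈ 16,997 kits per year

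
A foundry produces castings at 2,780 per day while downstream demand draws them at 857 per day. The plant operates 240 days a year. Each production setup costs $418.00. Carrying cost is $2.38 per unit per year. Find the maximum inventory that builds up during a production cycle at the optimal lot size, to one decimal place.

I_max ≈ 7,069.3 castings

Annual demand D = 857 × 240 = 205,680.
Production build-up factor (1 − d/p) = 1 − 857/2,780 = 0.6917.
Q* = √(2DS / (H(1 − d/p))) = √(2 × 205,680 × 418 / (2.38 × 0.6917)).
= √(171,948,480 / 1.6463) ≈ 10219.825.
Maximum inventory = Q*(1 − d/p) = 10219.825 × 0.6917 ≈ 7069.325.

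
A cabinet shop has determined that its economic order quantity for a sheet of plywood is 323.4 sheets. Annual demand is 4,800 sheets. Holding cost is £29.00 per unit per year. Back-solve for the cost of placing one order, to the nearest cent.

S ≈ £315.94

Invert the EOQ relation Q*² = 2DS/H.
From Q* = √(2DS/H): S = Q*²H / (2D) = 323.4² × 29 / (2 × 4,800) = 315.9416.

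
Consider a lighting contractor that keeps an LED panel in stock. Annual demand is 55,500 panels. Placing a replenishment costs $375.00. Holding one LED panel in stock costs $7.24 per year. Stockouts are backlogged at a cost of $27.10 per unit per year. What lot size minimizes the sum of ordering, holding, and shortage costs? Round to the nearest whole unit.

Q* ≈ 2,699 panels

With planned backorders, Q* = √(2DS/H) · √((H+B)/B).
√(2DS/H) = √(2 × 55,500 × 375 / 7.24) = 2397.772.
√((H+B)/B) = √((7.24+27.1)/27.1) = 1.1257.
Q* ≈ 2699.127.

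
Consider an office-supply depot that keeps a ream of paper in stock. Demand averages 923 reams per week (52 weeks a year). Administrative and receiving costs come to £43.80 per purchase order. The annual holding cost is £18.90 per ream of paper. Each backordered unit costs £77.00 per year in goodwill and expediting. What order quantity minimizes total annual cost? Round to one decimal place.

Annual demand D = 923 × 52 = 47,996.
With planned backorders, Q* = √(2DS/H) · √((H+B)/B).
√(2DS/H) = √(2 × 47,996 × 43.8 / 18.9) = 471.654.
√((H+B)/B) = √((18.9+77)/77) = 1.1160.
Q* ≈ 526.366.

Q* ≈ 526.4 reams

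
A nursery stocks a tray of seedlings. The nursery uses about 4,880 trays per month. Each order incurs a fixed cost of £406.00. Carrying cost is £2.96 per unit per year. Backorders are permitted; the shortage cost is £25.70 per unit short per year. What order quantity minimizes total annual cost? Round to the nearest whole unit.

Annual demand D = 4,880 × 12 = 58,560.
With planned backorders, Q* = √(2DS/H) · √((H+B)/B).
√(2DS/H) = √(2 × 58,560 × 406 / 2.96) = 4008.046.
√((H+B)/B) = √((2.96+25.7)/25.7) = 1.0560.
Q* ≈ 4232.571.

Q* ≈ 4,233 trays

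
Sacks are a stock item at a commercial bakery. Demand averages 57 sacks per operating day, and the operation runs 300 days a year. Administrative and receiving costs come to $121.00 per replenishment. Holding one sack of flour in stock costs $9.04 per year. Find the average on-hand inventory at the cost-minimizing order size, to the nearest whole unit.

Average inventory ≈ 338 sacks

Annual demand D = 57 × 300 = 17,100.
Q* = √(2DS/H) = √(2 × 17,100 × 121 / 9.04) ≈ 676.58.
Average inventory = Q*/2 ≈ 676.58 / 2 = 338.292.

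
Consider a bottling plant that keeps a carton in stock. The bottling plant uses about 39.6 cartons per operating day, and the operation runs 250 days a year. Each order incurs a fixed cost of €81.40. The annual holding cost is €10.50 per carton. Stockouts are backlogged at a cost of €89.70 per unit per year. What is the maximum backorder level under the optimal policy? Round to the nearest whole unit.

S* ≈ 43 cartons

Annual demand D = 39.6 × 250 = 9,900.
With planned backorders, Q* = √(2DS/H) · √((H+B)/B).
√(2DS/H) = √(2 × 9,900 × 81.4 / 10.5) = 391.787.
√((H+B)/B) = √((10.5+89.7)/89.7) = 1.0569.
Q* ≈ 414.083.
S* = Q* · H/(H+B) = 414.083 × 10.5/100.2 ≈ 43.392.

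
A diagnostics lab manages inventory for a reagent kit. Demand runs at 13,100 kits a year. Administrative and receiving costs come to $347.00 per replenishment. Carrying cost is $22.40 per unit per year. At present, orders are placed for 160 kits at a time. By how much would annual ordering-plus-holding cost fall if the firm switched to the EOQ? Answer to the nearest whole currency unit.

EOQ = √(2DS/H) = √(2 × 13,100 × 347 / 22.4) ≈ 637.08.
Cost at Q* = (D/Q*)S + (Q*/2)H = √(2DSH) ≈ $14,270.51.
Cost at Q = 160: (13,100/160)×347 + (160/2)×22.4 = $28,410.62 + $1,792.00 = $30,202.62.
Excess = $30,202.62 − $14,270.51 = $15,932.12.

Extra cost ≈ $15,932 per year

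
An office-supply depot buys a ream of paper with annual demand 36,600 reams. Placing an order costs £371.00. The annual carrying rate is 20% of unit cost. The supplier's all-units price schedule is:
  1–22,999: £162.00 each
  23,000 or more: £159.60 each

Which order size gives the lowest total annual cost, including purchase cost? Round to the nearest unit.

Holding cost per unit per year at price C is H = 0.20·C.
Evaluate total cost at each tier's feasible EOQ or, if the EOQ is below the tier, at the tier's minimum quantity.
EOQ at £162.00 = 915.5 (feasible in tier 1): TC = 36,600×£162.00 + (36,600/915.5)×371 + (915.5/2)×0.20×£162.00 = £5,958,863.00.
EOQ at £159.60 = 922.4 < 23000, so use break Q=23000: TC = 36,600×£159.60 + (36,600/23000.0)×371 + (23000.0/2)×0.20×£159.60 = £6,209,030.37.
Lowest total cost is £5,958,863.00 at Q = 915.5.

Q* ≈ 916 reams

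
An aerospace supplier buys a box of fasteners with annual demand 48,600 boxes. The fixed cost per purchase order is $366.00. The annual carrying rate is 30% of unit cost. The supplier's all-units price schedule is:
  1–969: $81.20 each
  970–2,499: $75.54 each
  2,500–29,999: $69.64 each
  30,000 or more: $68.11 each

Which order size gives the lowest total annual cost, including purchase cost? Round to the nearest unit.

Q* ≈ 2,500 boxes

Holding cost per unit per year at price C is H = 0.30·C.
For each price level, check whether its EOQ is feasible; otherwise the best quantity at that price is the breakpoint.
Tier 1 ($81.20): EOQ = 1208.5 exceeds tier's upper bound 969, so this tier is dominated.
EOQ at $75.54 = 1252.9 (feasible in tier 2): TC = 48,600×$75.54 + (48,600/1252.9)×366 + (1252.9/2)×0.30×$75.54 = $3,699,637.75.
EOQ at $69.64 = 1304.9 < 2500, so use break Q=2500: TC = 48,600×$69.64 + (48,600/2500.0)×366 + (2500.0/2)×0.30×$69.64 = $3,417,734.04.
EOQ at $68.11 = 1319.5 < 30000, so use break Q=30000: TC = 48,600×$68.11 + (48,600/30000.0)×366 + (30000.0/2)×0.30×$68.11 = $3,617,233.92.
Lowest total cost is $3,417,734.04 at Q = 2500.0.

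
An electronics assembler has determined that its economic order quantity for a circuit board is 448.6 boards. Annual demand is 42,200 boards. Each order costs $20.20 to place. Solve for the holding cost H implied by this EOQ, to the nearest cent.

H ≈ $8.47

Invert the EOQ relation Q*² = 2DS/H.
From Q* = √(2DS/H): H = 2DS / Q*² = 2 × 42,200 × 20.2 / 448.6² = 8.4718.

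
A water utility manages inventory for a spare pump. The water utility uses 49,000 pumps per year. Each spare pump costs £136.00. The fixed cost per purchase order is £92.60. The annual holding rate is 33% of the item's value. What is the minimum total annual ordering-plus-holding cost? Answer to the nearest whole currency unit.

Holding cost H = 0.33 × £136.00 = £44.8800 per unit per year.
Q* = √(2DS/H) = √(2 × 49,000 × 92.6 / 44.88) ≈ 449.67.
At Q*, ordering cost (D/Q*)S equals holding cost (Q*/2)H, each = √(DSH/2).
Minimum total = √(2DSH) = √(2 × 49,000 × 92.6 × 44.88) ≈ 20181.106.

TC* ≈ £20,181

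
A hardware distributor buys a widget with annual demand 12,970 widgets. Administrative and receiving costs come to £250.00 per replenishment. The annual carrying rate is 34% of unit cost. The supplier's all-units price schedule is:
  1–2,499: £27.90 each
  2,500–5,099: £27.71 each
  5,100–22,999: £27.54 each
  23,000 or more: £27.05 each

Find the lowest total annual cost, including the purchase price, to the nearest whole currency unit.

TC* ≈ £369,706

Holding cost per unit per year at price C is H = 0.34·C.
For each price level, check whether its EOQ is feasible; otherwise the best quantity at that price is the breakpoint.
EOQ at £27.90 = 826.8 (feasible in tier 1): TC = 12,970×£27.90 + (12,970/826.8)×250 + (826.8/2)×0.34×£27.90 = £369,706.26.
EOQ at £27.71 = 829.7 < 2500, so use break Q=2500: TC = 12,970×£27.71 + (12,970/2500.0)×250 + (2500.0/2)×0.34×£27.71 = £372,472.45.
EOQ at £27.54 = 832.2 < 5100, so use break Q=5100: TC = 12,970×£27.54 + (12,970/5100.0)×250 + (5100.0/2)×0.34×£27.54 = £381,706.76.
EOQ at £27.05 = 839.7 < 23000, so use break Q=23000: TC = 12,970×£27.05 + (12,970/23000.0)×250 + (23000.0/2)×0.34×£27.05 = £456,744.98.
Lowest total cost among the candidates is at Q = 826.8.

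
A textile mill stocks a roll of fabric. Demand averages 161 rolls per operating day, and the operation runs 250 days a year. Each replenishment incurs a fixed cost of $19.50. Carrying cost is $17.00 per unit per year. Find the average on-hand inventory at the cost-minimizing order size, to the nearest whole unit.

Average inventory ≈ 152 rolls

Annual demand D = 161 × 250 = 40,250.
Q* = √(2DS/H) = √(2 × 40,250 × 19.5 / 17) ≈ 303.87.
Average inventory = Q*/2 ≈ 303.87 / 2 = 151.936.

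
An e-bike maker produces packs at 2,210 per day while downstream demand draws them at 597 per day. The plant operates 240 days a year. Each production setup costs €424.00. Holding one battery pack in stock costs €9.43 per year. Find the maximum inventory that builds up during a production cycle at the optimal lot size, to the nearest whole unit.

I_max ≈ 3,067 packs

Annual demand D = 597 × 240 = 143,280.
Production build-up factor (1 − d/p) = 1 − 597/2,210 = 0.7299.
Q* = √(2DS / (H(1 − d/p))) = √(2 × 143,280 × 424 / (9.43 × 0.7299)).
= √(121,501,440 / 6.8826) ≈ 4201.591.
Maximum inventory = Q*(1 − d/p) = 4201.591 × 0.7299 ≈ 3066.591.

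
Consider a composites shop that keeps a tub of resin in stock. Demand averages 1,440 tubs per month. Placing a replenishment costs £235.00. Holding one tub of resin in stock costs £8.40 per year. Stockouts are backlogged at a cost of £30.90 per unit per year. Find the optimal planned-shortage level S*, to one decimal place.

S* ≈ 237.0 tubs

Annual demand D = 1,440 × 12 = 17,280.
With planned backorders, Q* = √(2DS/H) · √((H+B)/B).
√(2DS/H) = √(2 × 17,280 × 235 / 8.4) = 983.289.
√((H+B)/B) = √((8.4+30.9)/30.9) = 1.1278.
Q* ≈ 1108.915.
S* = Q* · H/(H+B) = 1108.915 × 8.4/39.3 ≈ 237.020.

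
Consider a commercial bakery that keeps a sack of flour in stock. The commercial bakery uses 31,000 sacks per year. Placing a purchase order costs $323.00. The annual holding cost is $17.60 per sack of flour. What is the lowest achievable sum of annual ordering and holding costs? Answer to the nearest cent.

Q* = √(2DS/H) = √(2 × 31,000 × 323 / 17.6) ≈ 1066.70.
At Q*, ordering cost (D/Q*)S equals holding cost (Q*/2)H, each = √(DSH/2).
Minimum total = √(2DSH) = √(2 × 31,000 × 323 × 17.6) ≈ 18773.854.

TC* ≈ $18,773.85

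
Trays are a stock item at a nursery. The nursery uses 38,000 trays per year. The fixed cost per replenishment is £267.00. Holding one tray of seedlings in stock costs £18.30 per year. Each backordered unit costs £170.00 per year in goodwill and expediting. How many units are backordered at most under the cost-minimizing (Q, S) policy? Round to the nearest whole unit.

S* ≈ 108 trays

With planned backorders, Q* = √(2DS/H) · √((H+B)/B).
√(2DS/H) = √(2 × 38,000 × 267 / 18.3) = 1053.021.
√((H+B)/B) = √((18.3+170)/170) = 1.0524.
Q* ≈ 1108.250.
S* = Q* · H/(H+B) = 1108.250 × 18.3/188.3 ≈ 107.706.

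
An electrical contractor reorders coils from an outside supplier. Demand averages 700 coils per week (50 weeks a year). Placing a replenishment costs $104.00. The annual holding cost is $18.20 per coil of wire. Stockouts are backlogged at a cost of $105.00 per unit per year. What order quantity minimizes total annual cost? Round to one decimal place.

Annual demand D = 700 × 50 = 35,000.
With planned backorders, Q* = √(2DS/H) · √((H+B)/B).
√(2DS/H) = √(2 × 35,000 × 104 / 18.2) = 632.456.
√((H+B)/B) = √((18.2+105)/105) = 1.0832.
Q* ≈ 685.079.

Q* ≈ 685.1 coils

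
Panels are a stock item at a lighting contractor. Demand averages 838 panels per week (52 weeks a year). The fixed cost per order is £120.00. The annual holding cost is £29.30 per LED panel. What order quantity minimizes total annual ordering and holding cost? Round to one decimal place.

Q* ≈ 597.4 panels

Annual demand D = 838 × 52 = 43,576.
EOQ = √(2DS / H) = √(2 × 43,576 × 120 / 29.3).
= √(10,458,240 / 29.3) = √356,936.5188 ≈ 597.442.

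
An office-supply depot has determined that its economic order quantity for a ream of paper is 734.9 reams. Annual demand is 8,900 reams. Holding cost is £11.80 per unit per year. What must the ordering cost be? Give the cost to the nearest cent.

S ≈ £358.03

The basic EOQ model gives Q* = √(2DS/H); rearrange for the unknown.
From Q* = √(2DS/H): S = Q*²H / (2D) = 734.9² × 11.8 / (2 × 8,900) = 358.0292.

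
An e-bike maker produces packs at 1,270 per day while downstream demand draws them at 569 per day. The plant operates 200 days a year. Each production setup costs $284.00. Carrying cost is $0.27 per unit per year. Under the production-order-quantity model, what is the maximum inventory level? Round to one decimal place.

Annual demand D = 569 × 200 = 113,800.
Production build-up factor (1 − d/p) = 1 − 569/1,270 = 0.5520.
Q* = √(2DS / (H(1 − d/p))) = √(2 × 113,800 × 284 / (0.27 × 0.5520)).
= √(64,638,400 / 0.149) ≈ 20826.019.
Maximum inventory = Q*(1 − d/p) = 20826.019 × 0.5520 ≈ 11495.307.

I_max ≈ 11,495.3 packs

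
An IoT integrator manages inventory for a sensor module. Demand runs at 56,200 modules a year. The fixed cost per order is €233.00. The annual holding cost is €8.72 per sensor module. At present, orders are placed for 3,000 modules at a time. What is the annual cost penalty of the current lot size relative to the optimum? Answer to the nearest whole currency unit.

Extra cost ≈ €2,333 per year

EOQ = √(2DS/H) = √(2 × 56,200 × 233 / 8.72) ≈ 1733.02.
Cost at Q* = (D/Q*)S + (Q*/2)H = √(2DSH) ≈ €15,111.91.
Cost at Q = 3,000: (56,200/3,000)×233 + (3,000/2)×8.72 = €4,364.87 + €13,080.00 = €17,444.87.
Excess = €17,444.87 − €15,111.91 = €2,332.96.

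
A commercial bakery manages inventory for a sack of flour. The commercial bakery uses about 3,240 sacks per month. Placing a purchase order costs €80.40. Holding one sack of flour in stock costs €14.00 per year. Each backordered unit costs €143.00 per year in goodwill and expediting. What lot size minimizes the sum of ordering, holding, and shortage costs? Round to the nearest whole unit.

Q* ≈ 700 sacks

Annual demand D = 3,240 × 12 = 38,880.
With planned backorders, Q* = √(2DS/H) · √((H+B)/B).
√(2DS/H) = √(2 × 38,880 × 80.4 / 14) = 668.255.
√((H+B)/B) = √((14+143)/143) = 1.0478.
Q* ≈ 700.203.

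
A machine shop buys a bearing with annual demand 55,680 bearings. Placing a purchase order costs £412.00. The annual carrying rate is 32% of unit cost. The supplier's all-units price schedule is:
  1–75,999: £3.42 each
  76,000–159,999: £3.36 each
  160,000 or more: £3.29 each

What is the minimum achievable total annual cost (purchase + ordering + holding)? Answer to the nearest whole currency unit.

Holding cost per unit per year at price C is H = 0.32·C.
Evaluate total cost at each tier's feasible EOQ or, if the EOQ is below the tier, at the tier's minimum quantity.
EOQ at £3.42 = 6474.8 (feasible in tier 1): TC = 55,680×£3.42 + (55,680/6474.8)×412 + (6474.8/2)×0.32×£3.42 = £197,511.60.
EOQ at £3.36 = 6532.3 < 76000, so use break Q=76000: TC = 55,680×£3.36 + (55,680/76000.0)×412 + (76000.0/2)×0.32×£3.36 = £228,244.24.
EOQ at £3.29 = 6601.5 < 160000, so use break Q=160000: TC = 55,680×£3.29 + (55,680/160000.0)×412 + (160000.0/2)×0.32×£3.29 = £267,554.58.
Lowest total cost among the candidates is at Q = 6474.8.

TC* ≈ £197,512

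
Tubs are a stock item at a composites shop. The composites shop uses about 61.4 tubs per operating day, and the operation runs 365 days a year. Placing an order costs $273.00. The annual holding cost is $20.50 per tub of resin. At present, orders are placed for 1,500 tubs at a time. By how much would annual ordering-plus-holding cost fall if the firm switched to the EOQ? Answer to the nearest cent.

Extra cost ≈ $3,615.67 per year

Annual demand D = 61.4 × 365 = 22,411.
EOQ = √(2DS/H) = √(2 × 22,411 × 273 / 20.5) ≈ 772.59.
Cost at Q* = (D/Q*)S + (Q*/2)H = √(2DSH) ≈ $15,838.13.
Cost at Q = 1,500: (22,411/1,500)×273 + (1,500/2)×20.5 = $4,078.80 + $15,375.00 = $19,453.80.
Excess = $19,453.80 − $15,838.13 = $3,615.67.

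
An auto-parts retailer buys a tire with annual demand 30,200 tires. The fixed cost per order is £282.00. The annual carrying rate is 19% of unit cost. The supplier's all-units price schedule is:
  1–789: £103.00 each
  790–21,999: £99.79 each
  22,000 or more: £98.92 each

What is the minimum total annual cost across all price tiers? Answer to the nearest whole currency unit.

TC* ≈ £3,031,629

Holding cost per unit per year at price C is H = 0.19·C.
Candidates are each tier's EOQ (if it falls in that tier) and each price-break quantity.
Tier 1 (£103.00): EOQ = 932.9 exceeds tier's upper bound 789, so this tier is dominated.
EOQ at £99.79 = 947.8 (feasible in tier 2): TC = 30,200×£99.79 + (30,200/947.8)×282 + (947.8/2)×0.19×£99.79 = £3,031,628.63.
EOQ at £98.92 = 952.0 < 22000, so use break Q=22000: TC = 30,200×£98.92 + (30,200/22000.0)×282 + (22000.0/2)×0.19×£98.92 = £3,194,513.91.
Lowest total cost among the candidates is at Q = 947.8.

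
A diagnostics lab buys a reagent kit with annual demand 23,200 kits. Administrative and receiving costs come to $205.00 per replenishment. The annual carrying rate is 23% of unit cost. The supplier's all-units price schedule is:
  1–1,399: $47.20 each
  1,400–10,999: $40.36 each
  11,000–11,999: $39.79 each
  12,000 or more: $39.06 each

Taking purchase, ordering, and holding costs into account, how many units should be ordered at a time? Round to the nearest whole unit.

Q* ≈ 1,400 kits

Holding cost per unit per year at price C is H = 0.23·C.
Evaluate total cost at each tier's feasible EOQ or, if the EOQ is below the tier, at the tier's minimum quantity.
EOQ at $47.20 = 936.1 (feasible in tier 1): TC = 23,200×$47.20 + (23,200/936.1)×205 + (936.1/2)×0.23×$47.20 = $1,105,201.80.
EOQ at $40.36 = 1012.3 < 1400, so use break Q=1400: TC = 23,200×$40.36 + (23,200/1400.0)×205 + (1400.0/2)×0.23×$40.36 = $946,247.10.
EOQ at $39.79 = 1019.5 < 11000, so use break Q=11000: TC = 23,200×$39.79 + (23,200/11000.0)×205 + (11000.0/2)×0.23×$39.79 = $973,894.71.
EOQ at $39.06 = 1029.0 < 12000, so use break Q=12000: TC = 23,200×$39.06 + (23,200/12000.0)×205 + (12000.0/2)×0.23×$39.06 = $960,491.13.
Lowest total cost is $946,247.10 at Q = 1400.0.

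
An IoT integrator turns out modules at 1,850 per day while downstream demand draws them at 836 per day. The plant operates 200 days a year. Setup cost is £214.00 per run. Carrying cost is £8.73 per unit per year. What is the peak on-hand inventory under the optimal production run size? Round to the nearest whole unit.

Annual demand D = 836 × 200 = 167,200.
Production build-up factor (1 − d/p) = 1 − 836/1,850 = 0.5481.
Q* = √(2DS / (H(1 − d/p))) = √(2 × 167,200 × 214 / (8.73 × 0.5481)).
= √(71,561,600 / 4.785) ≈ 3867.228.
Maximum inventory = Q*(1 − d/p) = 3867.228 × 0.5481 ≈ 2119.659.

I_max ≈ 2,120 modules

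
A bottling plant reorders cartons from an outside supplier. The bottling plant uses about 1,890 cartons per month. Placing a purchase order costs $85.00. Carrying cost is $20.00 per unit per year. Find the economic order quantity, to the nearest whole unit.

Q* ≈ 439 cartons

Annual demand D = 1,890 × 12 = 22,680.
EOQ = √(2DS / H) = √(2 × 22,680 × 85 / 20).
= √(3,855,600 / 20) = √192,780 ≈ 439.067.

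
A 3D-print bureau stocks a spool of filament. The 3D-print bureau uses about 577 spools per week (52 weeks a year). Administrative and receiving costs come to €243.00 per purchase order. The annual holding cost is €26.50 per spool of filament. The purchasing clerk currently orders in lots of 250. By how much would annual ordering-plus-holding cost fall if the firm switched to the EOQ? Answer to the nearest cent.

Extra cost ≈ €12,818.78 per year

Annual demand D = 577 × 52 = 30,004.
EOQ = √(2DS/H) = √(2 × 30,004 × 243 / 26.5) ≈ 741.80.
Cost at Q* = (D/Q*)S + (Q*/2)H = √(2DSH) ≈ €19,657.61.
Cost at Q = 250: (30,004/250)×243 + (250/2)×26.5 = €29,163.89 + €3,312.50 = €32,476.39.
Excess = €32,476.39 − €19,657.61 = €12,818.78.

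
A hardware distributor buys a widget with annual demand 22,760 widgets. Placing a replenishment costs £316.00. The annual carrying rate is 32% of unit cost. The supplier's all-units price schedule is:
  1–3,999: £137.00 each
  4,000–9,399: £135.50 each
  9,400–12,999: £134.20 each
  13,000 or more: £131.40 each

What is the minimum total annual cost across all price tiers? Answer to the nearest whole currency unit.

Holding cost per unit per year at price C is H = 0.32·C.
For each price level, check whether its EOQ is feasible; otherwise the best quantity at that price is the breakpoint.
EOQ at £137.00 = 572.8 (feasible in tier 1): TC = 22,760×£137.00 + (22,760/572.8)×316 + (572.8/2)×0.32×£137.00 = £3,143,231.92.
EOQ at £135.50 = 576.0 < 4000, so use break Q=4000: TC = 22,760×£135.50 + (22,760/4000.0)×316 + (4000.0/2)×0.32×£135.50 = £3,172,498.04.
EOQ at £134.20 = 578.8 < 9400, so use break Q=9400: TC = 22,760×£134.20 + (22,760/9400.0)×316 + (9400.0/2)×0.32×£134.20 = £3,256,993.92.
EOQ at £131.40 = 584.9 < 13000, so use break Q=13000: TC = 22,760×£131.40 + (22,760/13000.0)×316 + (13000.0/2)×0.32×£131.40 = £3,264,529.24.
Lowest total cost among the candidates is at Q = 572.8.

TC* ≈ £3,143,232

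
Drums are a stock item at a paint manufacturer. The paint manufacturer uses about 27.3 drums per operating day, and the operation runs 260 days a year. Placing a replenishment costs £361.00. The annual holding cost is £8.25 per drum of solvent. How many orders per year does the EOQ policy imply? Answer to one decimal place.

N ≈ 9.0 orders per year

Annual demand D = 27.3 × 260 = 7,098.
The optimal lot size = √(2DS/H) = √(2 × 7,098 × 361 / 8.25) ≈ 788.15.
Orders per year = D / Q* = 7,098 / 788.15 ≈ 9.006.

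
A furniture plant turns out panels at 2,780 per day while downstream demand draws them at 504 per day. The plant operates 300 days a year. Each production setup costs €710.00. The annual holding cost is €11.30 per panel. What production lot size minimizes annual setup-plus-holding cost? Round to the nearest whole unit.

Annual demand D = 504 × 300 = 151,200.
Production build-up factor (1 − d/p) = 1 − 504/2,780 = 0.8187.
Q* = √(2DS / (H(1 − d/p))) = √(2 × 151,200 × 710 / (11.3 × 0.8187)).
= √(214,704,000 / 9.2514) ≈ 4817.449.

Q* ≈ 4,817 panels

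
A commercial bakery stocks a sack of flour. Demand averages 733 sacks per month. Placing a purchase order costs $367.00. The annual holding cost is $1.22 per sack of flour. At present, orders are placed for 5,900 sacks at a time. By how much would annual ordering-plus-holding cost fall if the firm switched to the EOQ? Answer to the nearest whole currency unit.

Extra cost ≈ $1,340 per year

Annual demand D = 733 × 12 = 8,796.
EOQ = √(2DS/H) = √(2 × 8,796 × 367 / 1.22) ≈ 2300.44.
Cost at Q* = (D/Q*)S + (Q*/2)H = √(2DSH) ≈ $2,806.54.
Cost at Q = 5,900: (8,796/5,900)×367 + (5,900/2)×1.22 = $547.14 + $3,599.00 = $4,146.14.
Excess = $4,146.14 − $2,806.54 = $1,339.61.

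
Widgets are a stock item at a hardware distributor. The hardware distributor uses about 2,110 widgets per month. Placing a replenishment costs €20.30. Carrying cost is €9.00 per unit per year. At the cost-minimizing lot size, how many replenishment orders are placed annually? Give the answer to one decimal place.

Annual demand D = 2,110 × 12 = 25,320.
The optimal lot size = √(2DS/H) = √(2 × 25,320 × 20.3 / 9) ≈ 337.97.
Orders per year = D / Q* = 25,320 / 337.97 ≈ 74.919.

N ≈ 74.9 orders per year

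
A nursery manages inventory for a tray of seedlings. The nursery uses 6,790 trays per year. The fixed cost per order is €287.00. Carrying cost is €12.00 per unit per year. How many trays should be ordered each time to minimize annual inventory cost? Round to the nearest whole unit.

Q* ≈ 570 trays

EOQ = √(2DS / H) = √(2 × 6,790 × 287 / 12).
= √(3,897,460 / 12) = √324,788.3333 ≈ 569.902.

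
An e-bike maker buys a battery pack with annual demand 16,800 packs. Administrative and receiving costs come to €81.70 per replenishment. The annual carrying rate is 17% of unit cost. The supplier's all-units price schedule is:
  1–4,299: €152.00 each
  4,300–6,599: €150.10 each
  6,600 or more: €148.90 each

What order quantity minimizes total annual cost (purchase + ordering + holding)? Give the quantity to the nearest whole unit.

Holding cost per unit per year at price C is H = 0.17·C.
Candidates are each tier's EOQ (if it falls in that tier) and each price-break quantity.
EOQ at €152.00 = 325.9 (feasible in tier 1): TC = 16,800×€152.00 + (16,800/325.9)×81.7 + (325.9/2)×0.17×€152.00 = €2,562,022.23.
EOQ at €150.10 = 328.0 < 4300, so use break Q=4300: TC = 16,800×€150.10 + (16,800/4300.0)×81.7 + (4300.0/2)×0.17×€150.10 = €2,576,860.75.
EOQ at €148.90 = 329.3 < 6600, so use break Q=6600: TC = 16,800×€148.90 + (16,800/6600.0)×81.7 + (6600.0/2)×0.17×€148.90 = €2,585,260.86.
Lowest total cost is €2,562,022.23 at Q = 325.9.

Q* ≈ 326 packs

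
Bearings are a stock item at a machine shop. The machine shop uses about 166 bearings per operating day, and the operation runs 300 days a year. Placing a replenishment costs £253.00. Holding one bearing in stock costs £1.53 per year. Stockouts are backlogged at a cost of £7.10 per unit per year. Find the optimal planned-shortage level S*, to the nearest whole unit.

Annual demand D = 166 × 300 = 49,800.
With planned backorders, Q* = √(2DS/H) · √((H+B)/B).
√(2DS/H) = √(2 × 49,800 × 253 / 1.53) = 4058.301.
√((H+B)/B) = √((1.53+7.1)/7.1) = 1.1025.
Q* ≈ 4474.252.
S* = Q* · H/(H+B) = 4474.252 × 1.53/8.63 ≈ 793.234.

S* ≈ 793 bearings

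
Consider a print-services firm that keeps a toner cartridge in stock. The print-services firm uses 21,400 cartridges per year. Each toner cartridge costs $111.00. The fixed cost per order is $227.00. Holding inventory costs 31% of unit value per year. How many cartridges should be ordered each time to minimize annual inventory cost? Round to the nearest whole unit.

Holding cost H = 0.31 × $111.00 = $34.4100 per unit per year.
EOQ = √(2DS / H) = √(2 × 21,400 × 227 / 34.41).
= √(9,715,600 / 34.41) = √282,348.1546 ≈ 531.364.

Q* ≈ 531 cartridges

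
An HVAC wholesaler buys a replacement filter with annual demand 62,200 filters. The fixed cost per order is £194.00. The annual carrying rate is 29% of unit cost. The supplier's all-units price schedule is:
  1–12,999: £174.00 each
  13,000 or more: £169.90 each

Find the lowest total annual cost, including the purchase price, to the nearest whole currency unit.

Holding cost per unit per year at price C is H = 0.29·C.
For each price level, check whether its EOQ is feasible; otherwise the best quantity at that price is the breakpoint.
EOQ at £174.00 = 691.6 (feasible in tier 1): TC = 62,200×£174.00 + (62,200/691.6)×194 + (691.6/2)×0.29×£174.00 = £10,857,696.73.
EOQ at £169.90 = 699.9 < 13000, so use break Q=13000: TC = 62,200×£169.90 + (62,200/13000.0)×194 + (13000.0/2)×0.29×£169.90 = £10,888,969.72.
Lowest total cost among the candidates is at Q = 691.6.

TC* ≈ £10,857,697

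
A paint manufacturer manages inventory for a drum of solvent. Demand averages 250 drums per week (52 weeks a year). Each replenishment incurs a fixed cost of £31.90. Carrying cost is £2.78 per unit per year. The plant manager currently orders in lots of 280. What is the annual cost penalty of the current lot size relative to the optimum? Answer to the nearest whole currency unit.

Annual demand D = 250 × 52 = 13,000.
EOQ = √(2DS/H) = √(2 × 13,000 × 31.9 / 2.78) ≈ 546.21.
Cost at Q* = (D/Q*)S + (Q*/2)H = √(2DSH) ≈ £1,518.46.
Cost at Q = 280: (13,000/280)×31.9 + (280/2)×2.78 = £1,481.07 + £389.20 = £1,870.27.
Excess = £1,870.27 − £1,518.46 = £351.81.

Extra cost ≈ £352 per year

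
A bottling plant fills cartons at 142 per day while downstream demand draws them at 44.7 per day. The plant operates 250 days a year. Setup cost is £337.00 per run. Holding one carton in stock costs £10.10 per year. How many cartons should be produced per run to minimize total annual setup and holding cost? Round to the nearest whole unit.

Annual demand D = 44.7 × 250 = 11,175.
Production build-up factor (1 − d/p) = 1 − 44.7/142 = 0.6852.
Q* = √(2DS / (H(1 − d/p))) = √(2 × 11,175 × 337 / (10.1 × 0.6852)).
= √(7,531,950 / 6.9206) ≈ 1043.232.

Q* ≈ 1,043 cartons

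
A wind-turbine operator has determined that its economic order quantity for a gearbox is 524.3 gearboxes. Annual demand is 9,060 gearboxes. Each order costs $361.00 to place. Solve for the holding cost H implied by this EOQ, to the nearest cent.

Squaring Q* = √(2DS/H) gives Q*² = 2DS/H.
From Q* = √(2DS/H): H = 2DS / Q*² = 2 × 9,060 × 361 / 524.3² = 23.7961.

H ≈ $23.80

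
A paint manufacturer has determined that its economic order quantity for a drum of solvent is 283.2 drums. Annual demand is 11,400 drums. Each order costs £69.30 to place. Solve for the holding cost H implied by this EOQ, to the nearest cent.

Invert the EOQ relation Q*² = 2DS/H.
From Q* = √(2DS/H): H = 2DS / Q*² = 2 × 11,400 × 69.3 / 283.2² = 19.7007.

H ≈ £19.70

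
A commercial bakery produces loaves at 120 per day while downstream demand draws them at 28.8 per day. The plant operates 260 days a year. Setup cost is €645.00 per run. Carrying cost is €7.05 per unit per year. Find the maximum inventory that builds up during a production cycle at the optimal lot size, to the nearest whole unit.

Annual demand D = 28.8 × 260 = 7,488.
Production build-up factor (1 − d/p) = 1 − 28.8/120 = 0.7600.
Q* = √(2DS / (H(1 − d/p))) = √(2 × 7,488 × 645 / (7.05 × 0.7600)).
= √(9,659,520 / 5.358) ≈ 1342.692.
Maximum inventory = Q*(1 − d/p) = 1342.692 × 0.7600 ≈ 1020.446.

I_max ≈ 1,020 loaves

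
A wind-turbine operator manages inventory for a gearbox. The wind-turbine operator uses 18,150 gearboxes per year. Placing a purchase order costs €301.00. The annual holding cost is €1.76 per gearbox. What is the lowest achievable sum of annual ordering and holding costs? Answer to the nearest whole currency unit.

TC* ≈ €4,385

The optimal lot size = √(2DS/H) = √(2 × 18,150 × 301 / 1.76) ≈ 2491.61.
At the optimum the two cost components are equal, so total cost = 2·(Q*/2)H = Q*·H.
Minimum total = √(2DSH) = √(2 × 18,150 × 301 × 1.76) ≈ 4385.235.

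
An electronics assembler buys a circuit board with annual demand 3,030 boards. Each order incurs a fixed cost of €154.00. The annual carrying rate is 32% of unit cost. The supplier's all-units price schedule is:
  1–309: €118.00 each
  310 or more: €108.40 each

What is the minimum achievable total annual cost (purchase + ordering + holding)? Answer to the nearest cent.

TC* ≈ €335,333.87

Holding cost per unit per year at price C is H = 0.32·C.
Evaluate total cost at each tier's feasible EOQ or, if the EOQ is below the tier, at the tier's minimum quantity.
EOQ at €118.00 = 157.2 (feasible in tier 1): TC = 3,030×€118.00 + (3,030/157.2)×154 + (157.2/2)×0.32×€118.00 = €363,476.26.
EOQ at €108.40 = 164.0 < 310, so use break Q=310: TC = 3,030×€108.40 + (3,030/310.0)×154 + (310.0/2)×0.32×€108.40 = €335,333.87.
Lowest total cost among the candidates is at Q = 310.0.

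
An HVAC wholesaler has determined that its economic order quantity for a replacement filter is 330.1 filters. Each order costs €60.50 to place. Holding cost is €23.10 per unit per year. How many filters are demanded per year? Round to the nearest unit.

D ≈ 20,803 filters per year

Invert the EOQ relation Q*² = 2DS/H.
From Q* = √(2DS/H): D = Q*²H / (2S) = 330.1² × 23.1 / (2 × 60.5) = 20802.602.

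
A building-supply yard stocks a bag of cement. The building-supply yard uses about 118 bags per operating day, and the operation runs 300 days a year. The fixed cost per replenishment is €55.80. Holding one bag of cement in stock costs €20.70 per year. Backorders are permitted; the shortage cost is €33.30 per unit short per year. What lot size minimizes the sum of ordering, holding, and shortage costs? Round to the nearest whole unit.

Annual demand D = 118 × 300 = 35,400.
With planned backorders, Q* = √(2DS/H) · √((H+B)/B).
√(2DS/H) = √(2 × 35,400 × 55.8 / 20.7) = 436.866.
√((H+B)/B) = √((20.7+33.3)/33.3) = 1.2734.
Q* ≈ 556.318.

Q* ≈ 556 bags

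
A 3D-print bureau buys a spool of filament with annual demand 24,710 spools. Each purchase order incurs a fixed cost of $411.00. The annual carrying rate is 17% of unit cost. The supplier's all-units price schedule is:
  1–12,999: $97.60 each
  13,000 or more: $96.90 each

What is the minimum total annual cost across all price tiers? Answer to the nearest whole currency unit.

Holding cost per unit per year at price C is H = 0.17·C.
Candidates are each tier's EOQ (if it falls in that tier) and each price-break quantity.
EOQ at $97.60 = 1106.4 (feasible in tier 1): TC = 24,710×$97.60 + (24,710/1106.4)×411 + (1106.4/2)×0.17×$97.60 = $2,430,053.84.
EOQ at $96.90 = 1110.4 < 13000, so use break Q=13000: TC = 24,710×$96.90 + (24,710/13000.0)×411 + (13000.0/2)×0.17×$96.90 = $2,502,254.72.
Lowest total cost among the candidates is at Q = 1106.4.

TC* ≈ $2,430,054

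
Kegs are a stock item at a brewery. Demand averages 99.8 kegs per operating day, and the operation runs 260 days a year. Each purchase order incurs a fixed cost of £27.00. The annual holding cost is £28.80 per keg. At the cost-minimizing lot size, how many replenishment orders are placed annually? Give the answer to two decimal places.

N ≈ 117.64 orders per year

Annual demand D = 99.8 × 260 = 25,948.
The optimal lot size = √(2DS/H) = √(2 × 25,948 × 27 / 28.8) ≈ 220.57.
Orders per year = D / Q* = 25,948 / 220.57 ≈ 117.639.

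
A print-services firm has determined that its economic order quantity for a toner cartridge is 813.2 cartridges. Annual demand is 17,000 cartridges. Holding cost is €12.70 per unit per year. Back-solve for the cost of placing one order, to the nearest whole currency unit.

The basic EOQ model gives Q* = √(2DS/H); rearrange for the unknown.
From Q* = √(2DS/H): S = Q*²H / (2D) = 813.2² × 12.7 / (2 × 17,000) = 247.0128.

S ≈ €247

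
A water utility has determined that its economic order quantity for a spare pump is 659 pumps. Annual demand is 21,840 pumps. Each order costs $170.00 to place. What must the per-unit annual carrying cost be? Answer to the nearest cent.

H ≈ $17.10

The basic EOQ model gives Q* = √(2DS/H); rearrange for the unknown.
From Q* = √(2DS/H): H = 2DS / Q*² = 2 × 21,840 × 170 / 659² = 17.0986.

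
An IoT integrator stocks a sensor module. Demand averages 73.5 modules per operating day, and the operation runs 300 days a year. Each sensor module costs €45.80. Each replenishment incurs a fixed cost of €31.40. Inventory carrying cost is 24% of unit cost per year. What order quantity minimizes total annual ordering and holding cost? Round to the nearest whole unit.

Annual demand D = 73.5 × 300 = 22,050.
Holding cost H = 0.24 × €45.80 = €10.9920 per unit per year.
EOQ = √(2DS / H) = √(2 × 22,050 × 31.4 / 10.992).
= √(1,384,740 / 10.992) = √125,977.0742 ≈ 354.932.

Q* ≈ 355 modules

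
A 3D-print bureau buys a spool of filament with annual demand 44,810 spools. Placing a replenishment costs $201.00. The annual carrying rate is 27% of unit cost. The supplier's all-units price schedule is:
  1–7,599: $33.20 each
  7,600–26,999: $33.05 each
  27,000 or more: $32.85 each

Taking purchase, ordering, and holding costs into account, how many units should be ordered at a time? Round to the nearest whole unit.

Holding cost per unit per year at price C is H = 0.27·C.
For each price level, check whether its EOQ is feasible; otherwise the best quantity at that price is the breakpoint.
EOQ at $33.20 = 1417.6 (feasible in tier 1): TC = 44,810×$33.20 + (44,810/1417.6)×201 + (1417.6/2)×0.27×$33.20 = $1,500,399.25.
EOQ at $33.05 = 1420.8 < 7600, so use break Q=7600: TC = 44,810×$33.05 + (44,810/7600.0)×201 + (7600.0/2)×0.27×$33.05 = $1,516,064.91.
EOQ at $32.85 = 1425.1 < 27000, so use break Q=27000: TC = 44,810×$32.85 + (44,810/27000.0)×201 + (27000.0/2)×0.27×$32.85 = $1,592,080.34.
Lowest total cost is $1,500,399.25 at Q = 1417.6.

Q* ≈ 1,418 spools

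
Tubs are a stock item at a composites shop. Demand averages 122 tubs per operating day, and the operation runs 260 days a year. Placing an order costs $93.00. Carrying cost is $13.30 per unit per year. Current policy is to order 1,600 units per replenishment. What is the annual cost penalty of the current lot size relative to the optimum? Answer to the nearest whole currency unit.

Annual demand D = 122 × 260 = 31,720.
EOQ = √(2DS/H) = √(2 × 31,720 × 93 / 13.3) ≈ 666.04.
Cost at Q* = (D/Q*)S + (Q*/2)H = √(2DSH) ≈ $8,858.27.
Cost at Q = 1,600: (31,720/1,600)×93 + (1,600/2)×13.3 = $1,843.72 + $10,640.00 = $12,483.73.
Excess = $12,483.73 − $8,858.27 = $3,625.46.

Extra cost ≈ $3,625 per year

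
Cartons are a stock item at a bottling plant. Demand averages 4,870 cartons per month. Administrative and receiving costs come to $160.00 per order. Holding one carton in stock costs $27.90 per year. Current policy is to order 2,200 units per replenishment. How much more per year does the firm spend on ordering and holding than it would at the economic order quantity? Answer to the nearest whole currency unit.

Annual demand D = 4,870 × 12 = 58,440.
EOQ = √(2DS/H) = √(2 × 58,440 × 160 / 27.9) ≈ 818.71.
Cost at Q* = (D/Q*)S + (Q*/2)H = √(2DSH) ≈ $22,841.90.
Cost at Q = 2,200: (58,440/2,200)×160 + (2,200/2)×27.9 = $4,250.18 + $30,690.00 = $34,940.18.
Excess = $34,940.18 − $22,841.90 = $12,098.28.

Extra cost ≈ $12,098 per year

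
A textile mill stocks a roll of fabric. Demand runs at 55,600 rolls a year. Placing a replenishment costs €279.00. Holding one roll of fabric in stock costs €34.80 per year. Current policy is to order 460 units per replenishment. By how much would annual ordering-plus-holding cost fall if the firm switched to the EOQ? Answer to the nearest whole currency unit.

Extra cost ≈ €8,868 per year

EOQ = √(2DS/H) = √(2 × 55,600 × 279 / 34.8) ≈ 944.20.
Cost at Q* = (D/Q*)S + (Q*/2)H = √(2DSH) ≈ €32,858.23.
Cost at Q = 460: (55,600/460)×279 + (460/2)×34.8 = €33,722.61 + €8,004.00 = €41,726.61.
Excess = €41,726.61 − €32,858.23 = €8,868.38.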